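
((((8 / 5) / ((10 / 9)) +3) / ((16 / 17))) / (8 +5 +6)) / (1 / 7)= 13209 / 7600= 1.74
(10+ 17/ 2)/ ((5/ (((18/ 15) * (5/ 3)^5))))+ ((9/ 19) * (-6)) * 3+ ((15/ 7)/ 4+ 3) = 2245445/ 43092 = 52.11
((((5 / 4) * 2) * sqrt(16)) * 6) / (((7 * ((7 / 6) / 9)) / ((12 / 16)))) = 2430 / 49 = 49.59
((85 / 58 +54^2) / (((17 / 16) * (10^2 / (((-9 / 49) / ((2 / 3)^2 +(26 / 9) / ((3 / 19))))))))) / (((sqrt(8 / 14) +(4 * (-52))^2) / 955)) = -2574104090688 / 433324189454485 +237990393 * sqrt(7) / 6066538652362790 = -0.01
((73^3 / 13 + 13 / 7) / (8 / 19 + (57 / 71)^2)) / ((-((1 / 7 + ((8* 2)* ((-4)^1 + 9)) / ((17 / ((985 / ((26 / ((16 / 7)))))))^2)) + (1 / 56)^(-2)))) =-6859668141756248 / 1272981632563349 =-5.39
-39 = -39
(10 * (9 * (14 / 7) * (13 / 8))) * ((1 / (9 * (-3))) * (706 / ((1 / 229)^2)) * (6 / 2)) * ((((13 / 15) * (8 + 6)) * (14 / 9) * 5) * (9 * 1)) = -3065903282260 / 3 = -1021967760753.33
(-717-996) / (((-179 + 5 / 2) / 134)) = 459084 / 353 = 1300.52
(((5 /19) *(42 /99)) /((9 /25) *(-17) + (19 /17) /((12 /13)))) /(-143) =119000 /748280819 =0.00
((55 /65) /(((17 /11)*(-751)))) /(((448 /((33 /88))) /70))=-1815 /42488576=-0.00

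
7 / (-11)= -7 / 11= -0.64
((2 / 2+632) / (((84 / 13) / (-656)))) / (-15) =449852 / 105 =4284.30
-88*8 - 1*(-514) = -190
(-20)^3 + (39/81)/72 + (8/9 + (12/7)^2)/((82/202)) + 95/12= -31176197965/3905496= -7982.65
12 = 12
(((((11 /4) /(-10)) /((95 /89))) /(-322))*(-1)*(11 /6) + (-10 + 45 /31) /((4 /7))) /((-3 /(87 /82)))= 98745024331 /18662347200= 5.29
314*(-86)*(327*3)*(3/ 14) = -39736386/ 7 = -5676626.57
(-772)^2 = 595984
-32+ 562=530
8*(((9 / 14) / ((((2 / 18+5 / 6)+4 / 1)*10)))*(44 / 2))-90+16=-223382 / 3115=-71.71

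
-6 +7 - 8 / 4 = -1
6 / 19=0.32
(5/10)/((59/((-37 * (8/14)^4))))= -4736/141659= -0.03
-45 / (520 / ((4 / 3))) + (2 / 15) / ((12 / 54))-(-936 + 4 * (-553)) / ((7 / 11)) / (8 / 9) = 2532393 / 455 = 5565.70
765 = 765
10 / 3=3.33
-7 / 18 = -0.39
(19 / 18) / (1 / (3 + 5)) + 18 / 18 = 85 / 9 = 9.44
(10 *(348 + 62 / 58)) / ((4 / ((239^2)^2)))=165147059364215 / 58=2847363092486.47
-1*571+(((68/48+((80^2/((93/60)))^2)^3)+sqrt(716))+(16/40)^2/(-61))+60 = 2*sqrt(179)+80484251153203199991723652760617937/16241317362300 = 4955524811061600542895.65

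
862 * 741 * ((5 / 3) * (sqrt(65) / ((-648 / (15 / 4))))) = -2661425 * sqrt(65) / 432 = -49669.20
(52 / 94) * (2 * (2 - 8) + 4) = -208 / 47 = -4.43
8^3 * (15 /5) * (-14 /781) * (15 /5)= -64512 /781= -82.60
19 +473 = 492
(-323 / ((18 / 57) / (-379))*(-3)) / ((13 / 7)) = -16281461 / 26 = -626210.04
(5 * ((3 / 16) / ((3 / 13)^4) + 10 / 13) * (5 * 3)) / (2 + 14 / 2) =9390325 / 16848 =557.36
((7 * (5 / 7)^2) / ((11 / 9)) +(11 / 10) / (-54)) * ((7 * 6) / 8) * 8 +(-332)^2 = 109242413 / 990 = 110345.87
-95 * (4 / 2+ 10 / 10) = -285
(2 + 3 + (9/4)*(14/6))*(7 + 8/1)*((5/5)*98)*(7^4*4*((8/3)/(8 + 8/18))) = 868249620/19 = 45697348.42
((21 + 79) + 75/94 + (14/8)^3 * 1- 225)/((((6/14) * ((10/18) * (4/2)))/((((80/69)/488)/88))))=-2502353/371379712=-0.01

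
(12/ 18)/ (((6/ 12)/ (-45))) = -60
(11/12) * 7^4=26411/12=2200.92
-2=-2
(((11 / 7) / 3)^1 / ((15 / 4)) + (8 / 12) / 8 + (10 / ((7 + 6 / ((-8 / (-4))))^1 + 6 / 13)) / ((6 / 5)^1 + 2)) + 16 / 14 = 1.66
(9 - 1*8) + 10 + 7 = 18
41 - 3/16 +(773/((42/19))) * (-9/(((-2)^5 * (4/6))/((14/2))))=137407/128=1073.49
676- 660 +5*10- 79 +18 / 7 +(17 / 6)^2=-2.40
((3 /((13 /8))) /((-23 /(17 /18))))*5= -0.38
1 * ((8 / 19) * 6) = 48 / 19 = 2.53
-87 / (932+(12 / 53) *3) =-4611 / 49432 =-0.09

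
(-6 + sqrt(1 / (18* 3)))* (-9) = 54 - sqrt(6) / 2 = 52.78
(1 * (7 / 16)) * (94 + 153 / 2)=2387 / 32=74.59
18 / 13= 1.38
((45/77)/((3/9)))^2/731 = 18225/4334099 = 0.00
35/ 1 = 35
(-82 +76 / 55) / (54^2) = -739 / 26730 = -0.03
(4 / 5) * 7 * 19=532 / 5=106.40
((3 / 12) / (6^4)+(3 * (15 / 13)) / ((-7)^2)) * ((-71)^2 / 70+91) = 2669226887 / 231154560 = 11.55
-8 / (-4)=2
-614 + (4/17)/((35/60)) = -73018/119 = -613.60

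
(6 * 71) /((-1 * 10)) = -213 /5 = -42.60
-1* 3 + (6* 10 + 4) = 61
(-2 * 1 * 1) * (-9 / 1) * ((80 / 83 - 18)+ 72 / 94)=-292.86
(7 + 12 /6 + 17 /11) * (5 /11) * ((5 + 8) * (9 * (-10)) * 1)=-5608.26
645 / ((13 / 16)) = 10320 / 13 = 793.85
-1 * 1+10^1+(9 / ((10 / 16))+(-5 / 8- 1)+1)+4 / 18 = 8279 / 360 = 23.00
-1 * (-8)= 8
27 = 27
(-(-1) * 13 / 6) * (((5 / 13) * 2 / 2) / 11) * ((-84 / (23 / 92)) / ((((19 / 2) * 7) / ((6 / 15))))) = -32 / 209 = -0.15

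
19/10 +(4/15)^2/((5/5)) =887/450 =1.97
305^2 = 93025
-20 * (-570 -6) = 11520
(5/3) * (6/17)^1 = 10/17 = 0.59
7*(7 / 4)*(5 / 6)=245 / 24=10.21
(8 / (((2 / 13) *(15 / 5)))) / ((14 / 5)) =130 / 21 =6.19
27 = 27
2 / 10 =1 / 5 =0.20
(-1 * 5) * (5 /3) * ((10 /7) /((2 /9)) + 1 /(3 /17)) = -6350 /63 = -100.79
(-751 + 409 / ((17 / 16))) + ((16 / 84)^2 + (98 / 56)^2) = -43537783 / 119952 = -362.96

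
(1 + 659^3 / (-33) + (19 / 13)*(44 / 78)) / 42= -8061049846 / 39039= -206487.10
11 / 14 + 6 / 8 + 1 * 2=99 / 28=3.54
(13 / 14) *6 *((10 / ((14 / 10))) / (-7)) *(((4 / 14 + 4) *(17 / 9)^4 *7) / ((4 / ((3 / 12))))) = -135721625 / 1000188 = -135.70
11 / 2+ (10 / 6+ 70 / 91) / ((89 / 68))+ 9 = 113579 / 6942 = 16.36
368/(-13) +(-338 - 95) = -5997/13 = -461.31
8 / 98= 4 / 49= 0.08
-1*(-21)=21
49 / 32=1.53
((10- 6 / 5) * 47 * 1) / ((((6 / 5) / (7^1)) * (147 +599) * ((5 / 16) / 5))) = 57904 / 1119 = 51.75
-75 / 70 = -15 / 14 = -1.07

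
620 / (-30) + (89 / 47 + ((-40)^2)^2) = 360957353 / 141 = 2559981.23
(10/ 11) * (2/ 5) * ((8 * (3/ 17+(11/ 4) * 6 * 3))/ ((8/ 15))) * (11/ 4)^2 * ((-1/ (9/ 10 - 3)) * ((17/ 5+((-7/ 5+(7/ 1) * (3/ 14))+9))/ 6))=3870625/ 1904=2032.89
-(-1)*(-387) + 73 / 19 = -7280 / 19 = -383.16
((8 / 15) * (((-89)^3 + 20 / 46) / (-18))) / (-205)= -21619036 / 212175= -101.89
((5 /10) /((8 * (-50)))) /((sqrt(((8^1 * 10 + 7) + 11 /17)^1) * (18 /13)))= -0.00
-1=-1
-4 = -4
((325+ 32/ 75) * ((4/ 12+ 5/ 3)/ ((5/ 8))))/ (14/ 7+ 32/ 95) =3709864/ 8325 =445.63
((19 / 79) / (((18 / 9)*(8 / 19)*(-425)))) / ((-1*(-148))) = -0.00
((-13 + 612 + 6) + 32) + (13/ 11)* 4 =7059/ 11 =641.73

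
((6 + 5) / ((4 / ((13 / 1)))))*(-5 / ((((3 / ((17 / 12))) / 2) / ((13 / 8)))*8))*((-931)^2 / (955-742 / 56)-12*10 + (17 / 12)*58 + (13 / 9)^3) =-768539272016945 / 25308453888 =-30366.90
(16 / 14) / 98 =4 / 343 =0.01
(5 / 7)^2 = 25 / 49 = 0.51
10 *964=9640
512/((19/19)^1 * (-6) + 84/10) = 640/3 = 213.33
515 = 515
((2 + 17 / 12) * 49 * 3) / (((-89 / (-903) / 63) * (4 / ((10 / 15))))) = 38096667 / 712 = 53506.55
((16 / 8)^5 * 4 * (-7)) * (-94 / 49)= 12032 / 7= 1718.86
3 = 3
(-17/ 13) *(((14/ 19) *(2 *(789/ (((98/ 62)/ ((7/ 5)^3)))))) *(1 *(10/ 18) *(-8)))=217326368/ 18525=11731.52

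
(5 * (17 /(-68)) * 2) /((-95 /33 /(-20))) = -330 /19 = -17.37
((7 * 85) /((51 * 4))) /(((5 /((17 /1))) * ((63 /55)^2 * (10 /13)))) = 133705 /13608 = 9.83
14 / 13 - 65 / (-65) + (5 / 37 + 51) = 25595 / 481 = 53.21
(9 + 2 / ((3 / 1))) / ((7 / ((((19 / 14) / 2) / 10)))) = 551 / 5880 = 0.09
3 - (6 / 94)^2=6618 / 2209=3.00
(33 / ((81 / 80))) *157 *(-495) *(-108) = 273556800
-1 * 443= -443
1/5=0.20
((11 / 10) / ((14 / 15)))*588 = 693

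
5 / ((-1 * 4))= -5 / 4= -1.25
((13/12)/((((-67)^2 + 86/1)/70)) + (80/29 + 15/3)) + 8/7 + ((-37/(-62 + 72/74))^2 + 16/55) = 299287075441019/31252081415940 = 9.58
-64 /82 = -32 /41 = -0.78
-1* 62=-62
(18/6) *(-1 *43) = -129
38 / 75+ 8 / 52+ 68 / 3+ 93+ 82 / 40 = 461671 / 3900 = 118.38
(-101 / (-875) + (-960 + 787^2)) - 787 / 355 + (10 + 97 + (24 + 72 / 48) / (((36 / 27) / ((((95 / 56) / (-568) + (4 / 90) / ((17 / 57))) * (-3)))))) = 19673423576577 / 31808000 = 618505.52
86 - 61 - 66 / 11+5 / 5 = 20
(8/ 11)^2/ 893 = 64/ 108053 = 0.00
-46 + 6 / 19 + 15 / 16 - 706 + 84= -666.75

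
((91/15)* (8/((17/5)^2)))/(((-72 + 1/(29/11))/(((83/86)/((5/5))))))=-4380740/77432637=-0.06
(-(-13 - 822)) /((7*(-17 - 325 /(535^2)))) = -9559915 /1362522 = -7.02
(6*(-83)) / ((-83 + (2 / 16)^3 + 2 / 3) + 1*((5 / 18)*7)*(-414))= 0.56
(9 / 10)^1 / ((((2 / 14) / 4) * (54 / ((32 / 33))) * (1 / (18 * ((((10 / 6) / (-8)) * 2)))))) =-112 / 33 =-3.39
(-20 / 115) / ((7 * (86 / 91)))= -26 / 989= -0.03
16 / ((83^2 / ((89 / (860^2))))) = 89 / 318444025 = 0.00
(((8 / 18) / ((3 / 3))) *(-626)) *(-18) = 5008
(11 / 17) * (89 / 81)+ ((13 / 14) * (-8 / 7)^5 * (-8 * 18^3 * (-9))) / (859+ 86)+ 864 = 341746243337 / 5670093555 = 60.27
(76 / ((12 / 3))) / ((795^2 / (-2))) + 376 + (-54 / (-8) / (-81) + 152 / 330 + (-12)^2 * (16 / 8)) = 18475732343 / 27809100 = 664.38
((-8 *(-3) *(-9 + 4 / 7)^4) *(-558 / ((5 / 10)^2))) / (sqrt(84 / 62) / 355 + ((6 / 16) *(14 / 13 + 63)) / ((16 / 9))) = -645619488279470690918400 / 32278305733825669 + 212680278720019169280 *sqrt(1302) / 1581636980957457781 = -19996801.49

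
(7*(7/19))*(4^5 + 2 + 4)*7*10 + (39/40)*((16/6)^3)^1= 158996308/855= 185960.59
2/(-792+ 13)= -2/779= -0.00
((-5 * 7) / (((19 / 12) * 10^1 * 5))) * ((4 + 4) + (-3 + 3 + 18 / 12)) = -4.20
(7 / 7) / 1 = 1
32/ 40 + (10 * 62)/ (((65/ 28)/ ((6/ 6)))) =17412/ 65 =267.88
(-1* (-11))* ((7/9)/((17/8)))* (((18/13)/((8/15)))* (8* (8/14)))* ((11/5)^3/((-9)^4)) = 937024/12083175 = 0.08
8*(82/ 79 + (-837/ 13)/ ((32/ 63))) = -4131637/ 4108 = -1005.75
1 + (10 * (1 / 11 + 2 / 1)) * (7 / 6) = 838 / 33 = 25.39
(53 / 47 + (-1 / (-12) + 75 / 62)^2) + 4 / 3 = 26880383 / 6504048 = 4.13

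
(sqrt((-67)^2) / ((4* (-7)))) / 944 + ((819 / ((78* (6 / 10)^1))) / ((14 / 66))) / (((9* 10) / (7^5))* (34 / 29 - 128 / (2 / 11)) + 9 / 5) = -42.02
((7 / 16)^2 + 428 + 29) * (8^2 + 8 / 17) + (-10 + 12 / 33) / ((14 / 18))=29463.01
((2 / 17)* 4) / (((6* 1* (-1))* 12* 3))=-1 / 459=-0.00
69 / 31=2.23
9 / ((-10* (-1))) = 9 / 10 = 0.90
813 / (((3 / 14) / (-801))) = -3038994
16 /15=1.07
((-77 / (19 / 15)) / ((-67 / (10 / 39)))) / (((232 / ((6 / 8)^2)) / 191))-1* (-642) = 19722303123 / 30714944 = 642.11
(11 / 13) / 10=0.08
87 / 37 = 2.35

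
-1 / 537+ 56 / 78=4999 / 6981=0.72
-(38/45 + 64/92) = -1594/1035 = -1.54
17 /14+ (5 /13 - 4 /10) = 1091 /910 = 1.20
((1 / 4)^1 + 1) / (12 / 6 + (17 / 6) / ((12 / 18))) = 1 / 5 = 0.20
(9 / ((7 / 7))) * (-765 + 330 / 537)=-1231425 / 179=-6879.47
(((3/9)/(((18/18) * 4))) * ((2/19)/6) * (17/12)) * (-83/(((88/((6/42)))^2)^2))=-1411/1181844113522688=-0.00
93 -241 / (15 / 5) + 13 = 77 / 3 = 25.67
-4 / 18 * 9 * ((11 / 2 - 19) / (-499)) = -27 / 499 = -0.05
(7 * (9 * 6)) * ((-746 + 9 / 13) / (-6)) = 610407 / 13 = 46954.38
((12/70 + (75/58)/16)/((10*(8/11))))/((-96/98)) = -210287/5939200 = -0.04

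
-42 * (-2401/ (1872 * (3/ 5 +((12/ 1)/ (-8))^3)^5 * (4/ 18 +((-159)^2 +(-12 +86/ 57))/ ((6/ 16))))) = -408746240000/ 84142856606890419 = -0.00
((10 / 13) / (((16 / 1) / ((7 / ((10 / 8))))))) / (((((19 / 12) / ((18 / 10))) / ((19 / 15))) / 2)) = 252 / 325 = 0.78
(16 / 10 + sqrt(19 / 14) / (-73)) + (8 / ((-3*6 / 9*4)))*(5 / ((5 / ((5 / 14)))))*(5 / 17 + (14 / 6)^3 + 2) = -60346 / 16065-sqrt(266) / 1022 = -3.77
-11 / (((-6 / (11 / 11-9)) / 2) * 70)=-44 / 105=-0.42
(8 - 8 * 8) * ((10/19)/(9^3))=-0.04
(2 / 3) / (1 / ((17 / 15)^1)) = 34 / 45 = 0.76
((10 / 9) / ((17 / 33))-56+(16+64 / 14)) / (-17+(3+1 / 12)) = 47512 / 19873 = 2.39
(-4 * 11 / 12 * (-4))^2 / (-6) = -968 / 27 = -35.85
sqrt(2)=1.41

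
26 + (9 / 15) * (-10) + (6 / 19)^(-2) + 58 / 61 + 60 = 199789 / 2196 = 90.98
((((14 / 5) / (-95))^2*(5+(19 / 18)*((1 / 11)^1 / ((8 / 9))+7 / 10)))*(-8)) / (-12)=0.00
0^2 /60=0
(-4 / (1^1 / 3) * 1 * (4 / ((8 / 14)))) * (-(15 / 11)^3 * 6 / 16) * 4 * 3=958.49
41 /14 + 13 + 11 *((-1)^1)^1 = 69 /14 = 4.93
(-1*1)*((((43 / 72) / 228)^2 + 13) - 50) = 9970945223 / 269485056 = 37.00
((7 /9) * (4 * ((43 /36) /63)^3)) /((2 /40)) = 397535 /937461924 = 0.00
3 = 3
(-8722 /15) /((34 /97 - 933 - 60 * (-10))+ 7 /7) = 423017 /241275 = 1.75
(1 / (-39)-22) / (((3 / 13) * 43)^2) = -0.22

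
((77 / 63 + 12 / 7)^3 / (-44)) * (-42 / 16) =6331625 / 4191264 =1.51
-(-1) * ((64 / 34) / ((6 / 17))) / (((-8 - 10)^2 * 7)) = 4 / 1701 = 0.00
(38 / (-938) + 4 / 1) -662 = -308621 / 469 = -658.04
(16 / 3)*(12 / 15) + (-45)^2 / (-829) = 1.82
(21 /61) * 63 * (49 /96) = 21609 /1952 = 11.07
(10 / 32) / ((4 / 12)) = 15 / 16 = 0.94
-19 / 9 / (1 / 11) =-209 / 9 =-23.22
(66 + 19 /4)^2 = 80089 /16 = 5005.56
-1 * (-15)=15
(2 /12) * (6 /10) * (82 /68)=0.12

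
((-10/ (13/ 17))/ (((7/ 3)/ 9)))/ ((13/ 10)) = -45900/ 1183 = -38.80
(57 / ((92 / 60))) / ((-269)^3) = -855 / 447697507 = -0.00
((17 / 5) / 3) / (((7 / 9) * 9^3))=17 / 8505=0.00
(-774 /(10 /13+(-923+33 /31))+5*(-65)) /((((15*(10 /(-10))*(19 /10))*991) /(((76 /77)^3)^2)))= 1220478466346893312 /115014429598493272155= 0.01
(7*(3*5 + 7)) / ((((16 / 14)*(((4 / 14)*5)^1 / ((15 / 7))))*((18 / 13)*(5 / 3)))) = 7007 / 80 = 87.59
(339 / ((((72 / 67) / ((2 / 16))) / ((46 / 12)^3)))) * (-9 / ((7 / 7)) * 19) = -1750210783 / 4608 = -379820.05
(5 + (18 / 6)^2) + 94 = 108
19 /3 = 6.33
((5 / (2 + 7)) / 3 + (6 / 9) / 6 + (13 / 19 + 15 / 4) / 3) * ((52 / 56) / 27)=47333 / 775656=0.06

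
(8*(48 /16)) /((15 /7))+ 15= 131 /5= 26.20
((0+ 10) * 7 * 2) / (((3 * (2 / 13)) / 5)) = 4550 / 3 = 1516.67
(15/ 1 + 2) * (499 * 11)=93313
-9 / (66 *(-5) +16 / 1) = 9 / 314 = 0.03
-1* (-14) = 14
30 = 30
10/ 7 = 1.43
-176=-176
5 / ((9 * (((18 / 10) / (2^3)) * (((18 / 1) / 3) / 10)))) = 1000 / 243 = 4.12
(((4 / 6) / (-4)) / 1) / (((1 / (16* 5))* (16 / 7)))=-35 / 6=-5.83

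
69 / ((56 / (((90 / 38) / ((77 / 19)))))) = 3105 / 4312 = 0.72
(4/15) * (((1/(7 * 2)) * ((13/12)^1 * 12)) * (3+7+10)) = 104/21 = 4.95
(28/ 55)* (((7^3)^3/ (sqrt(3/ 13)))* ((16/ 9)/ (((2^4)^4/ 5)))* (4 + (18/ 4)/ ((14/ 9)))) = 7788246151* sqrt(39)/ 1216512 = 39981.18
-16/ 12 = -4/ 3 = -1.33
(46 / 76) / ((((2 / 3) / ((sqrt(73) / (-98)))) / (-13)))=897* sqrt(73) / 7448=1.03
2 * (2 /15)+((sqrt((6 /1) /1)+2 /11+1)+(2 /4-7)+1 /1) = -1.60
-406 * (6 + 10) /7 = -928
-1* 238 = -238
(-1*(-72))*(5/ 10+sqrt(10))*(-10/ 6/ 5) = -24*sqrt(10) - 12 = -87.89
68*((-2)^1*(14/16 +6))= -935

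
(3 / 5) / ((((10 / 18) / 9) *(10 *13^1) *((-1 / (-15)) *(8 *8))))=729 / 41600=0.02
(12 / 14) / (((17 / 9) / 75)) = 4050 / 119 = 34.03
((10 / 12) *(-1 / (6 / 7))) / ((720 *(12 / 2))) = -7 / 31104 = -0.00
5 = 5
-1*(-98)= 98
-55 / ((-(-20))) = -11 / 4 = -2.75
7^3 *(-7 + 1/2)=-2229.50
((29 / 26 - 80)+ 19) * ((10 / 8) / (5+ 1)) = -2595 / 208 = -12.48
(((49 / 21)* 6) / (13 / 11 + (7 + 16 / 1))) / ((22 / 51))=51 / 38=1.34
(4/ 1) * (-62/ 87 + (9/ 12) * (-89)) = -23477/ 87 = -269.85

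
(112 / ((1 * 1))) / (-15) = -112 / 15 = -7.47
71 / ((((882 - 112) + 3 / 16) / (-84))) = -95424 / 12323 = -7.74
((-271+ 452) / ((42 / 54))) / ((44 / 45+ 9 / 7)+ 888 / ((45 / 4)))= 73305 / 25577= 2.87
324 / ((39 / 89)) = 9612 / 13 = 739.38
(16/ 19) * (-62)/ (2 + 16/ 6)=-1488/ 133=-11.19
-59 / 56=-1.05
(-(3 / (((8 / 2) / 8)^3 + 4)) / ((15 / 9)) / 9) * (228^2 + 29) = -416104 / 165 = -2521.84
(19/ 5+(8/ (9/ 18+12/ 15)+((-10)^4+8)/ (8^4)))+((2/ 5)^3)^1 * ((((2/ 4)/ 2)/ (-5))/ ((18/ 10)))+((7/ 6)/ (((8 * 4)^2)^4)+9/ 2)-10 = 6.90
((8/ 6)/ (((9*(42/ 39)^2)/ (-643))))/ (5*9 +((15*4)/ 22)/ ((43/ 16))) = -51399491/ 28795095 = -1.79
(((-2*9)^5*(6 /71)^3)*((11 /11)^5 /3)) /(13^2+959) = -5668704 /16821817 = -0.34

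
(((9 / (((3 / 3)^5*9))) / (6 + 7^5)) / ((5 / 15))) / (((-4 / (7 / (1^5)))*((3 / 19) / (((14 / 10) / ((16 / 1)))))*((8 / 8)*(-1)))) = 931 / 5380160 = 0.00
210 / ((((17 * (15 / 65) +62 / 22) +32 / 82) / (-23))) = -14159145 / 20906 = -677.28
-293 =-293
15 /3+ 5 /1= 10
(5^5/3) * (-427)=-1334375/3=-444791.67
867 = 867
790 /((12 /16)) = 3160 /3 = 1053.33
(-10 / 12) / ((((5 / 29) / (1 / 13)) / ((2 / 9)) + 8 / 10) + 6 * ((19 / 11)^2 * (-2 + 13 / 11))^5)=3028504922826346975 / 1850251272792436689159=0.00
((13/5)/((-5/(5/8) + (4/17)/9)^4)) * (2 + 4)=21371269959/5538336400000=0.00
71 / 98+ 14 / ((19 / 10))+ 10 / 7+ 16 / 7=21985 / 1862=11.81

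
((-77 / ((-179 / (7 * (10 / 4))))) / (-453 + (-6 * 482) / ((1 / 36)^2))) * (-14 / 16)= 3773 / 2147132208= 0.00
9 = 9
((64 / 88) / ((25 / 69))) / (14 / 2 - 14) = -552 / 1925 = -0.29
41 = 41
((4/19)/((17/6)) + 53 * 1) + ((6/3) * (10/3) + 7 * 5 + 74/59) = 5488142/57171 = 96.00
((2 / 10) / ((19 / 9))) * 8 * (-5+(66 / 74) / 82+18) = 9.86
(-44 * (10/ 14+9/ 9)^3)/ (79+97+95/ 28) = -304128/ 246127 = -1.24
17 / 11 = 1.55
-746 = -746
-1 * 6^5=-7776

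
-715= -715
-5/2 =-2.50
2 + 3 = 5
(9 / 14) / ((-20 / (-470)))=423 / 28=15.11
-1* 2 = -2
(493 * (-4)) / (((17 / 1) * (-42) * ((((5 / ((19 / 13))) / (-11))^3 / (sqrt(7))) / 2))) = -1059002164 * sqrt(7) / 5767125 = -485.83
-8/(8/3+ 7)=-24/29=-0.83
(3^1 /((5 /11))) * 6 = 198 /5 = 39.60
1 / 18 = 0.06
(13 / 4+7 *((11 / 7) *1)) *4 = 57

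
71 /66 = 1.08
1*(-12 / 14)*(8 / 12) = -4 / 7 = -0.57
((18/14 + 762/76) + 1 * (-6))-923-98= -270173/266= -1015.69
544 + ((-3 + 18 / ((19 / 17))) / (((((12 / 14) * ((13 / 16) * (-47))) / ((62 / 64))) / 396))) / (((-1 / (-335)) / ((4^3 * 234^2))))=-161022350924128 / 893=-180316182445.83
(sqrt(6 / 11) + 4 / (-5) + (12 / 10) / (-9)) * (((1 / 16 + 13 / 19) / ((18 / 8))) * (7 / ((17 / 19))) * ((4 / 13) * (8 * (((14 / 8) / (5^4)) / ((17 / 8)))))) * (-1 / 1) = 2491552 / 316996875 - 177968 * sqrt(66) / 232464375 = 0.00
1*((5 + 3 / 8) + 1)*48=306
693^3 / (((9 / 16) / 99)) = 58575010032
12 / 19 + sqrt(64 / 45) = 12 / 19 + 8 * sqrt(5) / 15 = 1.82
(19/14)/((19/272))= 136/7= 19.43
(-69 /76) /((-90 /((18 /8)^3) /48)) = 16767 /3040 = 5.52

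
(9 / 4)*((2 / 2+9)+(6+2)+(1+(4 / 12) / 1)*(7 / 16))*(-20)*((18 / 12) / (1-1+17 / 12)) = -30105 / 34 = -885.44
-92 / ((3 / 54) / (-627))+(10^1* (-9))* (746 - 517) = 1017702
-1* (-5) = 5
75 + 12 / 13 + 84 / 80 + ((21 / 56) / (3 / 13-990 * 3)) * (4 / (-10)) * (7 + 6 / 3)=128774409 / 1672970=76.97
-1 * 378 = -378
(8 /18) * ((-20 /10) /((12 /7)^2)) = -49 /162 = -0.30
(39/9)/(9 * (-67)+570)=-13/99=-0.13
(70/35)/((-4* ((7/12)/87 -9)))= 522/9389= 0.06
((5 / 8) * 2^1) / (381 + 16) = 5 / 1588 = 0.00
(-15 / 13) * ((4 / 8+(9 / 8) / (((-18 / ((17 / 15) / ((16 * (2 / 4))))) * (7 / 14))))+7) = -8.63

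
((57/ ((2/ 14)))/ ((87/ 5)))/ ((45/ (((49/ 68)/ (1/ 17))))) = 6517/ 1044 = 6.24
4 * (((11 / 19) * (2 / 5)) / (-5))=-88 / 475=-0.19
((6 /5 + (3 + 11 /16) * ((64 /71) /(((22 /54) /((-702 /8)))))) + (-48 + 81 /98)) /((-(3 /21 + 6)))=291573657 /2350810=124.03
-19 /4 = -4.75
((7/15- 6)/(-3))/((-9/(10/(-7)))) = 166/567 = 0.29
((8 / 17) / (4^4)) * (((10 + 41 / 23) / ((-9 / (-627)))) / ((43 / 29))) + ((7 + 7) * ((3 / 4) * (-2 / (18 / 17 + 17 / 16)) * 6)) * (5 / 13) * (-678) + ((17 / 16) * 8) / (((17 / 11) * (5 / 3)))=937878637496147 / 60534870240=15493.20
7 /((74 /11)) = 77 /74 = 1.04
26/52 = 0.50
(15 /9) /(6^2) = 5 /108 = 0.05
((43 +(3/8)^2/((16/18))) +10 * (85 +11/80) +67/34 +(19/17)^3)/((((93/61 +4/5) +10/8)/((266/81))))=4362915741985/5289060672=824.89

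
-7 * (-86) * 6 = 3612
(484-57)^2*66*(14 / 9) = 56157332 / 3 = 18719110.67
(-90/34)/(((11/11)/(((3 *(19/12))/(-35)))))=171/476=0.36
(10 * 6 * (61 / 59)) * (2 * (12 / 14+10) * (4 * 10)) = 22252800 / 413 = 53880.87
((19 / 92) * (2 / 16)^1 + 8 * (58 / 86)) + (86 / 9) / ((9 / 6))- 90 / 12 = 4.29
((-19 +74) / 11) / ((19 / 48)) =240 / 19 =12.63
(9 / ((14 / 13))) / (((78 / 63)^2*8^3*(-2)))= -567 / 106496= -0.01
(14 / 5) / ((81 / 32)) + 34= 14218 / 405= 35.11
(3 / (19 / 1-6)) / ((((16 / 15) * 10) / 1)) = 9 / 416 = 0.02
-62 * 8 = -496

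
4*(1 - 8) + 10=-18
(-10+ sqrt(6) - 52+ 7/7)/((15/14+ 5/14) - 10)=427/60 - 7*sqrt(6)/60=6.83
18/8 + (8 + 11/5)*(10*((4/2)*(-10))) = -8151/4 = -2037.75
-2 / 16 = -1 / 8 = -0.12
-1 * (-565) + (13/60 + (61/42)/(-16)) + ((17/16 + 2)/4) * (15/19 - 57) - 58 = 9875829/21280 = 464.09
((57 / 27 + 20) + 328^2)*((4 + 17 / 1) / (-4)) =-6779185 / 12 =-564932.08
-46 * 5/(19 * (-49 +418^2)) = -46/663765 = -0.00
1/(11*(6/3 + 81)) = 1/913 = 0.00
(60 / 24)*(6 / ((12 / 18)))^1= 45 / 2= 22.50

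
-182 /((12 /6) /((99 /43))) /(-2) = 9009 /86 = 104.76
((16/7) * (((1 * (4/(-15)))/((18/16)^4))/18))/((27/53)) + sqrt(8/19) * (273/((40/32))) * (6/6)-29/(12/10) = 117.51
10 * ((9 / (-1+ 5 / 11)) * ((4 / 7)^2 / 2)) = -1320 / 49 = -26.94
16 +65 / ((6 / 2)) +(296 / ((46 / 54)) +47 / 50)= 1331993 / 3450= 386.08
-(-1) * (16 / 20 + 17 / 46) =269 / 230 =1.17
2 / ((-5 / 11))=-22 / 5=-4.40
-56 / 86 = -28 / 43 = -0.65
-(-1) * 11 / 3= 11 / 3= 3.67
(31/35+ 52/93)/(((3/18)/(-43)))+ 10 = -393608/1085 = -362.77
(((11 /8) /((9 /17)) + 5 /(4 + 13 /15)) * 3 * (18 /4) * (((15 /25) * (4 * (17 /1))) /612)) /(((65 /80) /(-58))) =-1104958 /4745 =-232.87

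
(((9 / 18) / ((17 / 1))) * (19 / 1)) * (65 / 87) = 1235 / 2958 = 0.42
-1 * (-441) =441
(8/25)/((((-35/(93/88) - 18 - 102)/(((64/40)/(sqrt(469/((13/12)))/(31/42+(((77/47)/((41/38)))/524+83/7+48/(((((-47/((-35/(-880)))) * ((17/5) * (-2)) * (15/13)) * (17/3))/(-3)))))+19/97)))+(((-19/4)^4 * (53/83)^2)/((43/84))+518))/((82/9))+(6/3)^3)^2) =0.00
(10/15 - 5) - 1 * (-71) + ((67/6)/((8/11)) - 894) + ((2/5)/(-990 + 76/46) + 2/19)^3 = -6133230563272630073473/7553444132302998000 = -811.98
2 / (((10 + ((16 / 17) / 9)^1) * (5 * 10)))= 153 / 38650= 0.00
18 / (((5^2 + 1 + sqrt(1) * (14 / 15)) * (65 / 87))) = 2349 / 2626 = 0.89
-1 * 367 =-367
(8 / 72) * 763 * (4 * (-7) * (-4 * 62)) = 5298272 / 9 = 588696.89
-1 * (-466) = 466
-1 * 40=-40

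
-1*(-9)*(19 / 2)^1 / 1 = 171 / 2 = 85.50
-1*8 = -8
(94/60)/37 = 47/1110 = 0.04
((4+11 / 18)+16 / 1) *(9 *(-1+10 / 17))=-2597 / 34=-76.38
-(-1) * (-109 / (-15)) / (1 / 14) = 1526 / 15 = 101.73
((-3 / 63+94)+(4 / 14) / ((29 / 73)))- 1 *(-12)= 106.67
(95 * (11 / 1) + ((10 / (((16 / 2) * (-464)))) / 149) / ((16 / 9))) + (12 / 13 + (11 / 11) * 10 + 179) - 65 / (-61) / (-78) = 12999114326993 / 10526370816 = 1234.91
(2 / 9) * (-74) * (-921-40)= 142228 / 9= 15803.11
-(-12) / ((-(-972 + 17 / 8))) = 96 / 7759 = 0.01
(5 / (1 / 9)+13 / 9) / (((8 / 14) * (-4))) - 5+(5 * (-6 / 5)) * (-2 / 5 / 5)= -44711 / 1800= -24.84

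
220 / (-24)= -55 / 6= -9.17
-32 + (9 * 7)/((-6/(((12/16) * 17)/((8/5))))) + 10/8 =-7323/64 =-114.42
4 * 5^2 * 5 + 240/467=233740/467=500.51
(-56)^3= -175616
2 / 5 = 0.40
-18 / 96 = -0.19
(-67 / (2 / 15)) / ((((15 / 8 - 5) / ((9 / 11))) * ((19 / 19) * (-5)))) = -7236 / 275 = -26.31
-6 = -6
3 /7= 0.43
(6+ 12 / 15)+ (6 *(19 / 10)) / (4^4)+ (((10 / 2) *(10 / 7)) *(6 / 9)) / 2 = 247981 / 26880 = 9.23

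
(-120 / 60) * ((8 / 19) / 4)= -4 / 19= -0.21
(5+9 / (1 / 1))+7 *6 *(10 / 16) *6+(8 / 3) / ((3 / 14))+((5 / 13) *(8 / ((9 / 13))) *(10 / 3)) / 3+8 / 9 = 30743 / 162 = 189.77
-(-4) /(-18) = -2 /9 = -0.22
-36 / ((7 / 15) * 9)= -60 / 7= -8.57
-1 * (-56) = 56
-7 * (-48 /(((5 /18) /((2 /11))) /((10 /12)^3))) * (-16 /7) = -3200 /11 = -290.91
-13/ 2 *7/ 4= -11.38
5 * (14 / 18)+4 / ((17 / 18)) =1243 / 153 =8.12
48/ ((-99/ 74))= -1184/ 33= -35.88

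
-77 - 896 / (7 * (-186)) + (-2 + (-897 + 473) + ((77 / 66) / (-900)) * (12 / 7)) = -7007281 / 13950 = -502.31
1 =1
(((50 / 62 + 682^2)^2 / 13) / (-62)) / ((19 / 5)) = -1039518916195805 / 14716754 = -70635067.77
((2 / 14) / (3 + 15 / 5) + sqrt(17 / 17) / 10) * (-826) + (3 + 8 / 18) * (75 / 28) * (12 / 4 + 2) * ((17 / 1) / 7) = 28711 / 2940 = 9.77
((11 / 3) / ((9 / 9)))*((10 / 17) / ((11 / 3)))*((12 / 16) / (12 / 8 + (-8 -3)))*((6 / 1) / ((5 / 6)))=-108 / 323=-0.33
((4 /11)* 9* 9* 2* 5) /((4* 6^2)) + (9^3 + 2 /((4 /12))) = 16215 /22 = 737.05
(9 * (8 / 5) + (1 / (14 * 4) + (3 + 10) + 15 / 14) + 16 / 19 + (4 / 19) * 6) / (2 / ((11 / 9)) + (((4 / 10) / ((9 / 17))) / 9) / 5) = 725109165 / 39180736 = 18.51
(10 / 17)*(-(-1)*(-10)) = -100 / 17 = -5.88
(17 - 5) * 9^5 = 708588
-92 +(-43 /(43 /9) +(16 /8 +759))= 660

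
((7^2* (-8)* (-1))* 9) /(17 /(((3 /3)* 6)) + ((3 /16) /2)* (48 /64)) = 1354752 /1115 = 1215.02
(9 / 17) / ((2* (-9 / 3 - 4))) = -9 / 238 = -0.04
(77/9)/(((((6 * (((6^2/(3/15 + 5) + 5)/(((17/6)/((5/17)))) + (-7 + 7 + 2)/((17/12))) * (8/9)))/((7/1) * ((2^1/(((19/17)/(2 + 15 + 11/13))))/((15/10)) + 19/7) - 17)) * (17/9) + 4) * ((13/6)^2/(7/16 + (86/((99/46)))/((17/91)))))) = 2260775777183/24172875792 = 93.53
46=46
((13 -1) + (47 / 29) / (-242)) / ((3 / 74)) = 3114253 / 10527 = 295.83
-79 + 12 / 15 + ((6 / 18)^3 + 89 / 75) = -51959 / 675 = -76.98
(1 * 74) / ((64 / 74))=1369 / 16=85.56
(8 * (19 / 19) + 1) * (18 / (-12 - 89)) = -1.60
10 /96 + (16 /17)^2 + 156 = 2177765 /13872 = 156.99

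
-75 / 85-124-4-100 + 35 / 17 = -3856 / 17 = -226.82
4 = 4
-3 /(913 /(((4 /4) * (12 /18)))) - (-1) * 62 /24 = 28279 /10956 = 2.58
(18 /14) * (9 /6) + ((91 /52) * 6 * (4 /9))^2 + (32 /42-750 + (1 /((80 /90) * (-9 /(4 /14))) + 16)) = -178811 /252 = -709.57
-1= -1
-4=-4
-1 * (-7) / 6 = 7 / 6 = 1.17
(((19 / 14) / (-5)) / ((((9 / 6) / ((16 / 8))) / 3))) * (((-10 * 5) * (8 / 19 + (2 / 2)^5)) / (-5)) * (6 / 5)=-648 / 35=-18.51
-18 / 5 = -3.60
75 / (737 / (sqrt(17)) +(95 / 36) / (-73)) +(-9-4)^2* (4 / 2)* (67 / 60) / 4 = 381750375600* sqrt(17) / 3751333537471 +42476387842764133 / 450160024496520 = 94.78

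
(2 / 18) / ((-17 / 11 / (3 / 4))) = -11 / 204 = -0.05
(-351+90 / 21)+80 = -1867 / 7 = -266.71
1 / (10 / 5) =1 / 2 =0.50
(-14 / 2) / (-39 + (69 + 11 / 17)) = -119 / 521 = -0.23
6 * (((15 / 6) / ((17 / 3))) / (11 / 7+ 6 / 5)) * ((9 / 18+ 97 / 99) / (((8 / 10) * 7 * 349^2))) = 36625 / 17674786712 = 0.00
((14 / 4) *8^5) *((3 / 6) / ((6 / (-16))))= -458752 / 3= -152917.33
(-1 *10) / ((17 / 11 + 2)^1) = -110 / 39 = -2.82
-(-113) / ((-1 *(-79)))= 113 / 79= 1.43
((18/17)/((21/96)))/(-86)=-288/5117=-0.06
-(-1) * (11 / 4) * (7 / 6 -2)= -55 / 24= -2.29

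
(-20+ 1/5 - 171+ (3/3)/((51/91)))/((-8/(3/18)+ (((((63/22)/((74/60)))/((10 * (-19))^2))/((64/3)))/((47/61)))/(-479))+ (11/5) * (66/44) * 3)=40814358576806144/8226973606049505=4.96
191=191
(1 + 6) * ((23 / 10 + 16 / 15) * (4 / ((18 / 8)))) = 5656 / 135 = 41.90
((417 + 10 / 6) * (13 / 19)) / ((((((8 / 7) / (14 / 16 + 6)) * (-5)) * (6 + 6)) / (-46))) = 3614611 / 2736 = 1321.13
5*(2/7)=10/7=1.43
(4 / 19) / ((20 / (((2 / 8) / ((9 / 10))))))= 1 / 342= 0.00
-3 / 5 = -0.60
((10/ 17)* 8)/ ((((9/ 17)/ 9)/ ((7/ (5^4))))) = 112/ 125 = 0.90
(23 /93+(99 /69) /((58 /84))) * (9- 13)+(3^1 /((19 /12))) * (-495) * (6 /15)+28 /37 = -16732407392 /43607793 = -383.70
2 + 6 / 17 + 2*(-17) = -538 / 17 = -31.65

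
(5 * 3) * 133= 1995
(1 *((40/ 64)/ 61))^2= 25/ 238144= 0.00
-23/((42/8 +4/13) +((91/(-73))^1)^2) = -6373484/1970693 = -3.23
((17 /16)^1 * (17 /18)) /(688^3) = 289 /93790273536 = 0.00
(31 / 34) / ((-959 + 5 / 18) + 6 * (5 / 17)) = -279 / 292829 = -0.00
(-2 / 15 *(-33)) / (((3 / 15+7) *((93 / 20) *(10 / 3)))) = 11 / 279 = 0.04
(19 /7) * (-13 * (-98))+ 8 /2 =3462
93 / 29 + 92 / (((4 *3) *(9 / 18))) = 1613 / 87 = 18.54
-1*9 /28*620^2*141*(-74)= 9024366600 /7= 1289195228.57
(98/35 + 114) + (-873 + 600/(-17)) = -67277/85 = -791.49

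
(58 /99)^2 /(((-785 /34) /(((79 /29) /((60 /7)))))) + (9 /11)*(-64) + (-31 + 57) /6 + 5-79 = -14083668983 /115406775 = -122.04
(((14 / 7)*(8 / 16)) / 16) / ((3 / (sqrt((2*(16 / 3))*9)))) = 0.20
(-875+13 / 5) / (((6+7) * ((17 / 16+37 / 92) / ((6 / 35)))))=-7.85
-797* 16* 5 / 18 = -31880 / 9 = -3542.22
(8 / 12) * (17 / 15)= 34 / 45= 0.76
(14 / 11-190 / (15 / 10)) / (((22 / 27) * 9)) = -2069 / 121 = -17.10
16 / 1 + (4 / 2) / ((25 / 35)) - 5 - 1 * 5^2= -11.20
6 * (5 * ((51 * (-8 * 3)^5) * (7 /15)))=-5685313536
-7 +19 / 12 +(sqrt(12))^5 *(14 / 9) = -65 / 12 +448 *sqrt(3) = 770.54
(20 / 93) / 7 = 20 / 651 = 0.03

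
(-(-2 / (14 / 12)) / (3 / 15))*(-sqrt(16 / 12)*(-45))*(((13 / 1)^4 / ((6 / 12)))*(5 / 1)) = 514098000*sqrt(3) / 7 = 127206265.15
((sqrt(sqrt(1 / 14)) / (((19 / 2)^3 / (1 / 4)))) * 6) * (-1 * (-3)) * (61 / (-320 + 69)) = -1098 * 14^(3 / 4) / 12051263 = -0.00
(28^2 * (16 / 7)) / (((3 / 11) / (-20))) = -394240 / 3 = -131413.33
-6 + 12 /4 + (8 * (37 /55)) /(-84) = -3539 /1155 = -3.06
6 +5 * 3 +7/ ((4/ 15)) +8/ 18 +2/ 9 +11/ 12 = 293/ 6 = 48.83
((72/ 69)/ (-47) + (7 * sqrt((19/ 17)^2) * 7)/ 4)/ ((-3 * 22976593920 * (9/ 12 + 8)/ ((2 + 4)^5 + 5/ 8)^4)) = -15052031769178434716927419/ 181597351850488627200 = -82886.85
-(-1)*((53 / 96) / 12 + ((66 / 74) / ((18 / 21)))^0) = 1205 / 1152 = 1.05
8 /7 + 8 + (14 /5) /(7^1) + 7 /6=2249 /210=10.71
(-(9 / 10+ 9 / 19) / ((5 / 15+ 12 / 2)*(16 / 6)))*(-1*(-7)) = -16443 / 28880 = -0.57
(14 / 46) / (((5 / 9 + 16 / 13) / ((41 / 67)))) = 0.10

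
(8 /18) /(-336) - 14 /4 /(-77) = 367 /8316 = 0.04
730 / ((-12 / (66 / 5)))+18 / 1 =-785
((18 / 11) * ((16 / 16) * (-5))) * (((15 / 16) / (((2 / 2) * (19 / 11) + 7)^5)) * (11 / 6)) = -4026275 / 14495514624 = -0.00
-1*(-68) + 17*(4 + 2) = 170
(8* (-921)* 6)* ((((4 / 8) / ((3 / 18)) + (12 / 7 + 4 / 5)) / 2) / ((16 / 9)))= -4799331 / 70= -68561.87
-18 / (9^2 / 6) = -4 / 3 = -1.33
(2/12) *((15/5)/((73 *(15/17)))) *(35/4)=119/1752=0.07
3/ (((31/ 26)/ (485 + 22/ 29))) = 1098786/ 899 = 1222.23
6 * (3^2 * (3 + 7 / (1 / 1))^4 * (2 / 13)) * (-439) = -474120000 / 13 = -36470769.23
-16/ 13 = -1.23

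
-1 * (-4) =4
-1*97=-97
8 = 8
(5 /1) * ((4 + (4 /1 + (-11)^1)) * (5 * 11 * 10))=-8250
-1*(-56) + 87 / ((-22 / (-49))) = 5495 / 22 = 249.77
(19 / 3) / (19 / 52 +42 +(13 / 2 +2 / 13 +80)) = 988 / 20127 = 0.05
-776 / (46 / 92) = -1552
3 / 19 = 0.16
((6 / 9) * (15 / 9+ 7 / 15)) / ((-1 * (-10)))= 32 / 225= 0.14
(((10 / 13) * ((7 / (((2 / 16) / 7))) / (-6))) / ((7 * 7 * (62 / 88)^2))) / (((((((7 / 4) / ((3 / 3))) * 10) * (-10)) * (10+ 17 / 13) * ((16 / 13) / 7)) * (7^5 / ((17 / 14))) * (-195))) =-8228 / 3739482288675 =-0.00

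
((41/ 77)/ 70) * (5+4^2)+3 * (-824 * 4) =-7613637/ 770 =-9887.84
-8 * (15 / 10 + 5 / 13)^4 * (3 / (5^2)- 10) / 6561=109531219 / 720725850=0.15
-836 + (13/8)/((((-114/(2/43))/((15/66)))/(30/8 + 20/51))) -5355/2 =-3513.50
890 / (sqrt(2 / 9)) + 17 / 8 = 17 / 8 + 1335 * sqrt(2) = 1890.10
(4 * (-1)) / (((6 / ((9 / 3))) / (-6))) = 12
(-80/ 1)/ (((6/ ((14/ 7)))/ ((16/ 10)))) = -42.67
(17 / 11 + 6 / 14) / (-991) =-152 / 76307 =-0.00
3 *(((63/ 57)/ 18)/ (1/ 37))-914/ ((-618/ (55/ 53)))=5196773/ 622326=8.35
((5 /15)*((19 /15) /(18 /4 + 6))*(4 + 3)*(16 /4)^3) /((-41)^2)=2432 /226935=0.01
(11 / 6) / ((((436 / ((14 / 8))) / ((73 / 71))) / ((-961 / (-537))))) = 5401781 / 398960928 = 0.01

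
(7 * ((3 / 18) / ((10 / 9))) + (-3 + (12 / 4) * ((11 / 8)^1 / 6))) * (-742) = 37471 / 40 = 936.78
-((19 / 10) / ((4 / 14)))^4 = -312900721 / 160000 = -1955.63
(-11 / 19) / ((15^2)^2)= -11 / 961875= -0.00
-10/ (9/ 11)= -110/ 9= -12.22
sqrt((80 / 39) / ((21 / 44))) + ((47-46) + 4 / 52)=14 / 13 + 8 * sqrt(5005) / 273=3.15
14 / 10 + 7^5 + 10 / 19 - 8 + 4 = 1596468 / 95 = 16804.93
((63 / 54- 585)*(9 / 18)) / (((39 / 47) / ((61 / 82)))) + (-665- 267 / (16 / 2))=-9210985 / 9594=-960.08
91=91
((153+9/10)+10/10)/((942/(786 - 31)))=233899/1884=124.15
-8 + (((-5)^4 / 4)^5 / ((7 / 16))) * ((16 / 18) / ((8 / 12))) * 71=6771087646481687 / 336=20152046566909.78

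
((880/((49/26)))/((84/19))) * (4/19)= 22880/1029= 22.24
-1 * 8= -8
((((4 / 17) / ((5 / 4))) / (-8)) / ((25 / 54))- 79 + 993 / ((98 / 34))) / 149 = 27640958 / 15514625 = 1.78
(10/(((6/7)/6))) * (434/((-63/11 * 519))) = -47740/4671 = -10.22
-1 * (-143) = 143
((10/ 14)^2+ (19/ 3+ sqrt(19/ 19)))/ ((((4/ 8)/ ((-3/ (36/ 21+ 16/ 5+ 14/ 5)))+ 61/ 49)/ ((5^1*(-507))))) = 974285/ 2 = 487142.50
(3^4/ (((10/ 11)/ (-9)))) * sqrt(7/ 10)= -8019 * sqrt(70)/ 100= -670.92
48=48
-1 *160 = -160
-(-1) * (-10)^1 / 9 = -10 / 9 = -1.11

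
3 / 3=1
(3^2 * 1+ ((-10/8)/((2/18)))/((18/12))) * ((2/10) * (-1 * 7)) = -21/10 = -2.10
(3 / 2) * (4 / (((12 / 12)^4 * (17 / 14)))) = 84 / 17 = 4.94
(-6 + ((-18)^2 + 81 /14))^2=20548089 /196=104837.19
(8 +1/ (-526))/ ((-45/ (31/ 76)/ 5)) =-130417/ 359784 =-0.36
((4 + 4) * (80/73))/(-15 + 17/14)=-8960/14089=-0.64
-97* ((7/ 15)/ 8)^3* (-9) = 33271/ 192000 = 0.17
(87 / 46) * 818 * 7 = 249081 / 23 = 10829.61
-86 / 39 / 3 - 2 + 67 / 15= 1013 / 585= 1.73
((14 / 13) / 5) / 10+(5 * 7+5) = 13007 / 325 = 40.02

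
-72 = -72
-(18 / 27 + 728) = -2186 / 3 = -728.67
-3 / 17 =-0.18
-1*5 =-5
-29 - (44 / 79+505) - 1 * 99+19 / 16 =-799315 / 1264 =-632.37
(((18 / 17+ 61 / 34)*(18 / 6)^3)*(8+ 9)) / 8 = 2619 / 16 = 163.69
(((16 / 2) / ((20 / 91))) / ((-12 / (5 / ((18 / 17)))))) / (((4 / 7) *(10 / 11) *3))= -119119 / 12960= -9.19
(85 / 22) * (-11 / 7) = -6.07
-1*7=-7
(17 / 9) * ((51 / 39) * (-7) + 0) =-17.29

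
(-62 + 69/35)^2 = 4414201/1225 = 3603.43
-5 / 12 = -0.42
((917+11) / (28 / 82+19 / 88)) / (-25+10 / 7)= -2130688 / 30165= -70.63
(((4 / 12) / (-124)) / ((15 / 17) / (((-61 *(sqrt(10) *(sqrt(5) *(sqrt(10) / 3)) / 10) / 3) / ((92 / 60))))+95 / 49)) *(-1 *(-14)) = -175204494325 / 9006705095736 - 1202591271 *sqrt(5) / 3002235031912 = -0.02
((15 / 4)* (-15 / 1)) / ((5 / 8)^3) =-1152 / 5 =-230.40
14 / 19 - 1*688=-13058 / 19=-687.26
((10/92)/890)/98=1/802424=0.00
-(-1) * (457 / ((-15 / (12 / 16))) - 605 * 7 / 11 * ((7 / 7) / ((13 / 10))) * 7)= -544941 / 260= -2095.93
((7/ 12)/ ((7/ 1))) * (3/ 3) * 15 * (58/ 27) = 145/ 54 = 2.69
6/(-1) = -6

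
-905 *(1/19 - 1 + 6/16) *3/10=47241/304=155.40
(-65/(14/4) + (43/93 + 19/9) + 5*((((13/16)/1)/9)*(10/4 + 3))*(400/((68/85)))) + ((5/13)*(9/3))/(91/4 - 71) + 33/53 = 2547011873279/2077632648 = 1225.92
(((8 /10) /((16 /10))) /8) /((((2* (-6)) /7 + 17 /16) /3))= -21 /73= -0.29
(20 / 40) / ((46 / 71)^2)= 5041 / 4232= 1.19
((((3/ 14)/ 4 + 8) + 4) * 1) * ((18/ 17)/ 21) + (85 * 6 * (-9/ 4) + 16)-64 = -3981381/ 3332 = -1194.89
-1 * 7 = -7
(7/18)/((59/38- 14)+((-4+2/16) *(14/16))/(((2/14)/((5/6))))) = -8512/705363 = -0.01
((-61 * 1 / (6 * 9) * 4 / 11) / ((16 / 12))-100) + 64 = -7189 / 198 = -36.31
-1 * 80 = -80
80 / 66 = 40 / 33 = 1.21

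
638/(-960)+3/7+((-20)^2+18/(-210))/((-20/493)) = -165616469/16800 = -9858.12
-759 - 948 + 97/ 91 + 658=-95362/ 91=-1047.93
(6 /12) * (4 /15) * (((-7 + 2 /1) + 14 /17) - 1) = -176 /255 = -0.69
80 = 80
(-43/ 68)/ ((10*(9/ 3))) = -43/ 2040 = -0.02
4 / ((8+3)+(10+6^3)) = 4 / 237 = 0.02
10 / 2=5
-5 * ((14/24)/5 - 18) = 1073/12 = 89.42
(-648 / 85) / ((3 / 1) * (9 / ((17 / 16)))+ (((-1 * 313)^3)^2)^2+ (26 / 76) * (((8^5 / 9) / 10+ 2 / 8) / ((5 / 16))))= -554040 / 64256503671100608155188373092950277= -0.00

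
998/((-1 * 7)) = -998/7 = -142.57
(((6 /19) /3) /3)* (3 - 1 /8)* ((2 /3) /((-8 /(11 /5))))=-253 /13680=-0.02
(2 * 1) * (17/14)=2.43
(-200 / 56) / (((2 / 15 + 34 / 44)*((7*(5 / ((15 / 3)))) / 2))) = -16500 / 14651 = -1.13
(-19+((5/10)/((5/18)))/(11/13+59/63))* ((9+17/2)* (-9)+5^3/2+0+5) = 1181961/730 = 1619.12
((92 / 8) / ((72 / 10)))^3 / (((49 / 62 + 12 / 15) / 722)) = 85100560625 / 46002816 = 1849.90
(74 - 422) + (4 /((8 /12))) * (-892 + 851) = -594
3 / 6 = 1 / 2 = 0.50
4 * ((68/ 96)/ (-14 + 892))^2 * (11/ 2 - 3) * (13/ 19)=18785/ 4218277248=0.00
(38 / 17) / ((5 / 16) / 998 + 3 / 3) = 606784 / 271541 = 2.23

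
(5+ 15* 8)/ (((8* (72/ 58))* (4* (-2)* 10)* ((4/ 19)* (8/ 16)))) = -1.49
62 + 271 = 333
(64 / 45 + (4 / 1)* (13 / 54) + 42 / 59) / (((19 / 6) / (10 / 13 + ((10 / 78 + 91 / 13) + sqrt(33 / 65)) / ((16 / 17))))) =104839* sqrt(2145) / 6557850 + 844879 / 103545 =8.90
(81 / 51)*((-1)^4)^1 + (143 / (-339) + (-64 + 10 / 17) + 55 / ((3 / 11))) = 803485 / 5763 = 139.42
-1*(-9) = 9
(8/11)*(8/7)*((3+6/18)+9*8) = 14464/231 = 62.61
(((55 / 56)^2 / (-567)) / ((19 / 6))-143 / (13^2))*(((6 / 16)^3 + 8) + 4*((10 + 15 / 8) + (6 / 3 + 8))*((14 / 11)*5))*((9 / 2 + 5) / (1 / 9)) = -853551404659 / 20873216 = -40892.18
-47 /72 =-0.65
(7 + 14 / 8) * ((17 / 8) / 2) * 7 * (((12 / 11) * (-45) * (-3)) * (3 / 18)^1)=562275 / 352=1597.37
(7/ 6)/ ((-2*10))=-7/ 120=-0.06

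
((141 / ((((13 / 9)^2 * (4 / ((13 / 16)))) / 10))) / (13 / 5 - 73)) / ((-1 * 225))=1269 / 146432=0.01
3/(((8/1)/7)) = 21/8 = 2.62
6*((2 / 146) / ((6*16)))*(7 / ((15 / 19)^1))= 133 / 17520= 0.01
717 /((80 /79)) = 56643 /80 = 708.04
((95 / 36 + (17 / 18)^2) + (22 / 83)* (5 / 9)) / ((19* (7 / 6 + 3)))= 49456 / 1064475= 0.05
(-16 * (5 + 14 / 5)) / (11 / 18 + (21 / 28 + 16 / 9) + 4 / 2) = -22464 / 925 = -24.29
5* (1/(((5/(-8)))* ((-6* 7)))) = 4/21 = 0.19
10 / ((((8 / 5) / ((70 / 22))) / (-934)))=-408625 / 22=-18573.86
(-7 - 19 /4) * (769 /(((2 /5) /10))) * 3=-2710725 /4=-677681.25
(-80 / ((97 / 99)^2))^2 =614781446400 / 88529281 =6944.39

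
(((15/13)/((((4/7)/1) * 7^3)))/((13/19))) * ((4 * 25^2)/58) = 178125/480298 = 0.37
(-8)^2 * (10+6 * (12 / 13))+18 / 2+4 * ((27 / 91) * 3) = 1007.02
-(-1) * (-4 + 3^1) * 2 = -2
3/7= 0.43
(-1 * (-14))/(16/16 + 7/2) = 28/9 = 3.11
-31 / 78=-0.40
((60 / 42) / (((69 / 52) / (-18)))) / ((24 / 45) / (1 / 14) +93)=-46800 / 242627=-0.19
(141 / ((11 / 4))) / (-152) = -141 / 418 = -0.34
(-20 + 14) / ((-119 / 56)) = 48 / 17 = 2.82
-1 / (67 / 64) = -0.96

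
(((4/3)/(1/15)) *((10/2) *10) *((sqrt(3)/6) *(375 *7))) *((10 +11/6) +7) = 24718750 *sqrt(3)/3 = 14271376.97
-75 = -75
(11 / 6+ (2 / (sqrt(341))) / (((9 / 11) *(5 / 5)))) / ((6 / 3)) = sqrt(341) / 279+ 11 / 12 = 0.98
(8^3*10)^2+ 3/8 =209715203/8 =26214400.38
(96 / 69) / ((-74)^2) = 8 / 31487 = 0.00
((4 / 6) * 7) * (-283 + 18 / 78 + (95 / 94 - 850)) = -3227021 / 611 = -5281.54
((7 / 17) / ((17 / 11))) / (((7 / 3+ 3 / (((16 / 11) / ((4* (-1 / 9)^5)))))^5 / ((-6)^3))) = -50315396029801949261650305024 / 60451650349217015592340396273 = -0.83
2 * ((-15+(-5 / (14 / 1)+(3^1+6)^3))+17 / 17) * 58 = 580290 / 7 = 82898.57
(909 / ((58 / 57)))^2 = 2684586969 / 3364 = 798034.18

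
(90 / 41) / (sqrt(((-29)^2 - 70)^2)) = 30 / 10537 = 0.00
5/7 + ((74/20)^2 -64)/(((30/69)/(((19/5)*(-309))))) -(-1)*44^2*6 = 5162042161/35000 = 147486.92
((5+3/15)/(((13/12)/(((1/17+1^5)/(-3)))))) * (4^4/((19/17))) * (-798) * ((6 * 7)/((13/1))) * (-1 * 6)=-390168576/65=-6002593.48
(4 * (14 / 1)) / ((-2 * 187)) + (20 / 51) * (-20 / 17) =-5828 / 9537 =-0.61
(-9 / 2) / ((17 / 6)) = -1.59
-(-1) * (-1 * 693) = -693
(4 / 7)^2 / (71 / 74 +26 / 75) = 88800 / 355201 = 0.25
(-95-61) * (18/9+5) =-1092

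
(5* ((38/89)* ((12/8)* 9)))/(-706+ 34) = -855/19936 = -0.04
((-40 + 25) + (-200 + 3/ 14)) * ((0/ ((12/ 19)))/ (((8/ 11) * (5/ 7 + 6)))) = 0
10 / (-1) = -10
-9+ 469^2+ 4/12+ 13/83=54768170/249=219952.49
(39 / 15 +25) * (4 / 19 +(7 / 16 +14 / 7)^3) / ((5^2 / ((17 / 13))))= 268252197 / 12646400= 21.21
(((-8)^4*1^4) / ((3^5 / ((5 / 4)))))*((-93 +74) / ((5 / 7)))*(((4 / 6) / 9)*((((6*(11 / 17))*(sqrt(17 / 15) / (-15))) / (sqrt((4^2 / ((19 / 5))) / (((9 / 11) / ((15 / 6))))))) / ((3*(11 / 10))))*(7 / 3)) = 1906688*sqrt(106590) / 276054075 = 2.25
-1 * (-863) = 863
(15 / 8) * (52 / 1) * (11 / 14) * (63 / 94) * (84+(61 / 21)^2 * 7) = 19332885 / 2632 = 7345.32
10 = 10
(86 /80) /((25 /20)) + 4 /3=2.19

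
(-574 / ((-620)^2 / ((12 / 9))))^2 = 82369 / 20779222500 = 0.00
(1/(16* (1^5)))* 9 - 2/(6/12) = -55/16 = -3.44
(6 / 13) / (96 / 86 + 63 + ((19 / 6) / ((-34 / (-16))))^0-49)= 86 / 3003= 0.03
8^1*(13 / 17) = 6.12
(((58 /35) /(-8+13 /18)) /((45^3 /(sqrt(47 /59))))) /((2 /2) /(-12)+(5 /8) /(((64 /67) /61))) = -59392 * sqrt(2773) /55853874523125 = -0.00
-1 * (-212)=212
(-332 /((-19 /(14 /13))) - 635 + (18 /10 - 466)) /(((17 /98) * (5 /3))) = -392275968 /104975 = -3736.85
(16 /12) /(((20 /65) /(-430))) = -5590 /3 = -1863.33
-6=-6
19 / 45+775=34894 / 45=775.42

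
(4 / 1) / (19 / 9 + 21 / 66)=792 / 481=1.65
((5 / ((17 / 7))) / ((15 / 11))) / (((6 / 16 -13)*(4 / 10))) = -1540 / 5151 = -0.30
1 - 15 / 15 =0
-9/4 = -2.25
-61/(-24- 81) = 61/105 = 0.58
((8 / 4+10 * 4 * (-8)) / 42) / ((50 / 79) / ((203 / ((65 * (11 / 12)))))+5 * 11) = -728538 / 5310085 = -0.14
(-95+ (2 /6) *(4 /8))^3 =-184220009 /216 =-852870.41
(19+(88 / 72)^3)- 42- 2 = -16894 / 729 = -23.17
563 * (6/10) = 1689/5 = 337.80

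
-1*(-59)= 59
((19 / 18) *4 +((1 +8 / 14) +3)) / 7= 554 / 441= 1.26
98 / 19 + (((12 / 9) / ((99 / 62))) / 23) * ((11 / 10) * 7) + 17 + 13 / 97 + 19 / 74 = 9666978041 / 423466110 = 22.83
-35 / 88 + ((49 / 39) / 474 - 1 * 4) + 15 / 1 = 8625875 / 813384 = 10.60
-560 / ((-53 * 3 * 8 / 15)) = 6.60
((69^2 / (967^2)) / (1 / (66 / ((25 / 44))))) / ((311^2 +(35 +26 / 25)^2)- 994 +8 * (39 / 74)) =3197249550 / 524543086572517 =0.00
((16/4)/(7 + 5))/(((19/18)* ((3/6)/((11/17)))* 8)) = 33/646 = 0.05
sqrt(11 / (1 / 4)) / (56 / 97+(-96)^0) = 194 * sqrt(11) / 153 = 4.21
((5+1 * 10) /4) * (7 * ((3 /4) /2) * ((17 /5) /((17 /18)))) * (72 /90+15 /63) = 2943 /80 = 36.79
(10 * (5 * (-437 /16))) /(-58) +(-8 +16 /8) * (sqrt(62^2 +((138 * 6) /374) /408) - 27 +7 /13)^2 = -6790948887473 /249284464 +2064 * sqrt(537684103) /2431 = -7554.37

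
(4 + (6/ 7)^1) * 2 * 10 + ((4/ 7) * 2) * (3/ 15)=3408/ 35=97.37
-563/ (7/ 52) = -29276/ 7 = -4182.29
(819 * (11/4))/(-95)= -9009/380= -23.71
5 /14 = 0.36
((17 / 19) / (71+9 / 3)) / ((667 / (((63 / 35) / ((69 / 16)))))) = 408 / 53923615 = 0.00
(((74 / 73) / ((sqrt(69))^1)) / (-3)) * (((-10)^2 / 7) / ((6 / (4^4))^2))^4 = -533226195880666726400000000 * sqrt(69) / 238042993671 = -18607182571217101.06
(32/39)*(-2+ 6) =128/39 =3.28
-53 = -53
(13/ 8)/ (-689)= -1/ 424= -0.00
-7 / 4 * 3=-5.25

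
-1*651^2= -423801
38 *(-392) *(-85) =1266160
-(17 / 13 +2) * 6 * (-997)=257226 / 13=19786.62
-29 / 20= -1.45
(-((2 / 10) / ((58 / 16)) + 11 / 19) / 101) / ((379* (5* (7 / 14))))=-3494 / 527293225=-0.00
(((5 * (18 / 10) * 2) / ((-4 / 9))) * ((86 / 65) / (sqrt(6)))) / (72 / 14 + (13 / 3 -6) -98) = 24381 * sqrt(6) / 258050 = 0.23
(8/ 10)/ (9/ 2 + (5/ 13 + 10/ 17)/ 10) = 221/ 1270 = 0.17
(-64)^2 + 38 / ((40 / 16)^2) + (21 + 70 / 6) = 310106 / 75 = 4134.75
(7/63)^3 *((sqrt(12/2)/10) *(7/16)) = 7 *sqrt(6)/116640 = 0.00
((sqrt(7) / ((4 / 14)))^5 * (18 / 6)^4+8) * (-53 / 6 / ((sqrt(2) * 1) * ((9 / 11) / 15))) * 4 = -21605650605 * sqrt(14) / 32 - 23320 * sqrt(2) / 9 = -2526283107.58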